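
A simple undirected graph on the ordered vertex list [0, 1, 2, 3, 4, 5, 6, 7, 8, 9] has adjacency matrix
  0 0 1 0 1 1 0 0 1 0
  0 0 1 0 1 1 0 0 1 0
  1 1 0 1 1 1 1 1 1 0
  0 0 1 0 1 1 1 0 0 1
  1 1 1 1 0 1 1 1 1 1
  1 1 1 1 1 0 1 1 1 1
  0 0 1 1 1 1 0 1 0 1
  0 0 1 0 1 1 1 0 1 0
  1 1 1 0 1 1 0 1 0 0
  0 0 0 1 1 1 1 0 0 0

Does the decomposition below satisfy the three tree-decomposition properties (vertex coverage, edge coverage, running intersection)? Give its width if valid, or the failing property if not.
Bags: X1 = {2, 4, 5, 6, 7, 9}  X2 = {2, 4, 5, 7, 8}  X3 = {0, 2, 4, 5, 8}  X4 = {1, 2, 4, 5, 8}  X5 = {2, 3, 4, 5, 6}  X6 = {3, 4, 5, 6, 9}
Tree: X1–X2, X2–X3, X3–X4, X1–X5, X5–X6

A tree decomposition must satisfy three properties: every vertex lies in some bag; for every edge, both endpoints lie together in some bag; and for every vertex, the bags containing it form a connected subtree. Here bags containing vertex 9 are not connected in the tree, so the decomposition is invalid.

No — bags containing vertex 9 are not connected in the tree.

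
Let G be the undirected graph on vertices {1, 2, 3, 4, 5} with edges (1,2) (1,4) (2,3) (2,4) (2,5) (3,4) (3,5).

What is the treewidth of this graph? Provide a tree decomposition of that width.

Every bag has size at most 3, so the width is 3 − 1 = 2 and tw(G) ≤ 2. On the other hand G contains the 3-clique {1, 2, 4}. A clique must lie in a single bag of any decomposition, so no decomposition can have width below 2. Hence tw(G) = 2 exactly.

Treewidth 2.
Bags: B1 = {2, 3, 4}  B2 = {1, 2, 4}  B3 = {2, 3, 5}
Tree: B1–B2, B1–B3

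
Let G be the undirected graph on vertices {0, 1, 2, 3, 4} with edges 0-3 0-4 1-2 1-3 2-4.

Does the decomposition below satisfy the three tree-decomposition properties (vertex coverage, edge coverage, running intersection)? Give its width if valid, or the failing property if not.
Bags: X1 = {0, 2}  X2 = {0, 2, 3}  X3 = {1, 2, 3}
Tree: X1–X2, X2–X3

A tree decomposition must satisfy three properties: every vertex lies in some bag; for every edge, both endpoints lie together in some bag; and for every vertex, the bags containing it form a connected subtree. Here vertex 4 appears in no bag, so the decomposition is invalid.

No — vertex 4 appears in no bag.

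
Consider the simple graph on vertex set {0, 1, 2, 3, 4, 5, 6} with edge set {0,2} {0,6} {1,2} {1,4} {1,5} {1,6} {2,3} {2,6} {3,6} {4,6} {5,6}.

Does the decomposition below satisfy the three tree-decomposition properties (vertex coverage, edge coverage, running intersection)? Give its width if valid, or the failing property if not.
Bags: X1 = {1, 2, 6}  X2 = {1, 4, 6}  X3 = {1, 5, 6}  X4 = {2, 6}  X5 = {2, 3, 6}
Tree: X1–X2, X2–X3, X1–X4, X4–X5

No — vertex 0 appears in no bag.

A tree decomposition must satisfy three properties: every vertex lies in some bag; for every edge, both endpoints lie together in some bag; and for every vertex, the bags containing it form a connected subtree. Here vertex 0 appears in no bag, so the decomposition is invalid.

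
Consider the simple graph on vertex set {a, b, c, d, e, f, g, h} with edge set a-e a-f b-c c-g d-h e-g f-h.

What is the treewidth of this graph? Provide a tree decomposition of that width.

Each bag holds 2 vertices, so the decomposition has width 1, which upper-bounds the treewidth. G has an edge, so its treewidth is at least 1. Therefore the treewidth is 1.

Treewidth 1.
One optimal decomposition is:
Bags: B1 = {d, h}  B2 = {f, h}  B3 = {a, f}  B4 = {a, e}  B5 = {e, g}  B6 = {c, g}  B7 = {b, c}
Tree: B1–B2, B2–B3, B3–B4, B4–B5, B5–B6, B6–B7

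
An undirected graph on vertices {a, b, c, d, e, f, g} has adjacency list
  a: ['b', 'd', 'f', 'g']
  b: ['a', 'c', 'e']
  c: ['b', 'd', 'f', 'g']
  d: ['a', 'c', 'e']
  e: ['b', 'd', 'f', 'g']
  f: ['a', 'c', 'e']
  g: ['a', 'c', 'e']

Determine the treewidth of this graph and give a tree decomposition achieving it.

Treewidth 3.
One optimal decomposition is:
Bags: B1 = {a, c, e, g}  B2 = {a, b, c, e}  B3 = {a, c, d, e}  B4 = {a, c, e, f}
Tree: B1–B2, B2–B3, B3–B4

Each bag holds 4 vertices, so the decomposition has width 3, which upper-bounds the treewidth. For the lower bound: the 4 vertex sets {e,g}, {a,b}, {c}, {d} are disjoint, each induces a connected subgraph, and every pair is joined by at least one edge of G. Contracting each set to a single vertex therefore yields K_{4} as a minor, and since treewidth is minor-monotone, tw(G) ≥ tw(K_{4}) = 3. Therefore the treewidth is 3.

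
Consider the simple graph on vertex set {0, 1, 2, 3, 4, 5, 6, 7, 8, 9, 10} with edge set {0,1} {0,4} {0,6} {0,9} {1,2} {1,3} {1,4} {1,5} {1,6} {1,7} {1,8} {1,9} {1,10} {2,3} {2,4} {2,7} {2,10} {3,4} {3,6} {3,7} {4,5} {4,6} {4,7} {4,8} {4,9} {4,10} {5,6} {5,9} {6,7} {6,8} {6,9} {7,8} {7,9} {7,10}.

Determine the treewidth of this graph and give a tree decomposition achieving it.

Each bag holds 5 vertices, so the decomposition has width 4, which upper-bounds the treewidth. For the lower bound, the 5 vertices {1, 2, 4, 7, 10} are pairwise adjacent, and any tree decomposition puts a clique entirely inside one bag — forcing width ≥ 4. The upper and lower bounds meet at 4, so that is the treewidth.

Treewidth 4.
Bags: B1 = {1, 4, 6, 7, 9}  B2 = {1, 4, 6, 7, 8}  B3 = {1, 3, 4, 6, 7}  B4 = {1, 2, 3, 4, 7}  B5 = {1, 2, 4, 7, 10}  B6 = {1, 4, 5, 6, 9}  B7 = {0, 1, 4, 6, 9}
Tree: B1–B2, B1–B3, B3–B4, B4–B5, B1–B6, B6–B7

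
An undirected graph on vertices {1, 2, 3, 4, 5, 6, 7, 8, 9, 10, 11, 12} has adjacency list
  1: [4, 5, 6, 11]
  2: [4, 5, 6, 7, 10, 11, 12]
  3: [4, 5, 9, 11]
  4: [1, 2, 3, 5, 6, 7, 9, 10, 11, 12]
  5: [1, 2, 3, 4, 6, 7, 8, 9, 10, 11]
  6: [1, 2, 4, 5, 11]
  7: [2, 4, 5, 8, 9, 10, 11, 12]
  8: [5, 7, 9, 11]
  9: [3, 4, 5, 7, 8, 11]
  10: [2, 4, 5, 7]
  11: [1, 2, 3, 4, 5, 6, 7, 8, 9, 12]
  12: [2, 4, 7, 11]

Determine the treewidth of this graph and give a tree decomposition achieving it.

Treewidth 4.
One optimal decomposition is:
Bags: B1 = {2, 4, 7, 11, 12}  B2 = {2, 4, 5, 7, 11}  B3 = {2, 4, 5, 6, 11}  B4 = {4, 5, 7, 9, 11}  B5 = {3, 4, 5, 9, 11}  B6 = {2, 4, 5, 7, 10}  B7 = {5, 7, 8, 9, 11}  B8 = {1, 4, 5, 6, 11}
Tree: B1–B2, B2–B3, B2–B4, B4–B5, B2–B6, B4–B7, B3–B8

The largest bag has 5 vertices, giving width 4; this decomposition certifies tw(G) ≤ 4. For the lower bound, the 5 vertices {5, 7, 8, 9, 11} are pairwise adjacent, and any tree decomposition puts a clique entirely inside one bag — forcing width ≥ 4. Hence tw(G) = 4 exactly.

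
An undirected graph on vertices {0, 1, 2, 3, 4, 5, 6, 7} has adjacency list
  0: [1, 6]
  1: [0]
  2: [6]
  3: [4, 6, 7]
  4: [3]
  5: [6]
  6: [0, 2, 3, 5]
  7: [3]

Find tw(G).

1

A width-1 tree decomposition is:
Bags: B1 = {3, 7}  B2 = {3, 6}  B3 = {0, 6}  B4 = {3, 4}  B5 = {0, 1}  B6 = {5, 6}  B7 = {2, 6}
Tree: B1–B2, B2–B3, B2–B4, B3–B5, B2–B6, B2–B7
Each bag holds 2 vertices, so the decomposition has width 1, which upper-bounds the treewidth. G has an edge, so its treewidth is at least 1. Combining the bounds, tw(G) = 1.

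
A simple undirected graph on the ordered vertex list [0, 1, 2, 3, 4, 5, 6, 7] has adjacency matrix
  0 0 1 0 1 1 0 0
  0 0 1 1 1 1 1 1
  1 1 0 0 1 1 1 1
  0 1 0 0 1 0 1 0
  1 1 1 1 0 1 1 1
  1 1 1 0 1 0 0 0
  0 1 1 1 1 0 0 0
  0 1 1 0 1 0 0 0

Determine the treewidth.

3

A width-3 tree decomposition is:
Bags: B1 = {1, 2, 4, 7}  B2 = {1, 2, 4, 6}  B3 = {1, 2, 4, 5}  B4 = {1, 3, 4, 6}  B5 = {0, 2, 4, 5}
Tree: B1–B2, B2–B3, B2–B4, B3–B5
Each bag holds 4 vertices, so the decomposition has width 3, which upper-bounds the treewidth. For the lower bound, the 4 vertices {0, 2, 4, 5} are pairwise adjacent, and any tree decomposition puts a clique entirely inside one bag — forcing width ≥ 3. Combining the bounds, tw(G) = 3.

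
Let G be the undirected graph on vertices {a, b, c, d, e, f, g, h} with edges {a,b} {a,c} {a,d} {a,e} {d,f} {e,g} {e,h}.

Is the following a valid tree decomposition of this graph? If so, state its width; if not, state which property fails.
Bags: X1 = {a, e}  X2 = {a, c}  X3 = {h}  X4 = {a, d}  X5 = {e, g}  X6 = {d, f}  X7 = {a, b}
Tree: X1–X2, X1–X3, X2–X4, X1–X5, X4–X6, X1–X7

No — edge (e,h) lies in no bag.

A tree decomposition must satisfy three properties: every vertex lies in some bag; for every edge, both endpoints lie together in some bag; and for every vertex, the bags containing it form a connected subtree. Here edge (e,h) lies in no bag, so the decomposition is invalid.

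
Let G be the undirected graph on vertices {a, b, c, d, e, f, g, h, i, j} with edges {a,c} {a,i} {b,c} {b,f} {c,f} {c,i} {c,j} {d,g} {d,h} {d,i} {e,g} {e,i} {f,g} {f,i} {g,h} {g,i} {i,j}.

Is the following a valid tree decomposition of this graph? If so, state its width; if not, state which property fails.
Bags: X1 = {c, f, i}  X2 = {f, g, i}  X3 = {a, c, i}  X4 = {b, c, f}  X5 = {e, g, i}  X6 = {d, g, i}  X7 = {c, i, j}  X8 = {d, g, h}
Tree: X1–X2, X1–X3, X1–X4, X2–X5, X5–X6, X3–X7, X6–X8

Every vertex of G appears in some bag (union = {a, b, c, d, e, f, g, h, i, j}); every edge is covered by a bag; and for each vertex v the set of bags containing v is connected in the bag tree. The decomposition is therefore valid. The largest bag has 3 vertices, so the width is 2.

Yes; width 2.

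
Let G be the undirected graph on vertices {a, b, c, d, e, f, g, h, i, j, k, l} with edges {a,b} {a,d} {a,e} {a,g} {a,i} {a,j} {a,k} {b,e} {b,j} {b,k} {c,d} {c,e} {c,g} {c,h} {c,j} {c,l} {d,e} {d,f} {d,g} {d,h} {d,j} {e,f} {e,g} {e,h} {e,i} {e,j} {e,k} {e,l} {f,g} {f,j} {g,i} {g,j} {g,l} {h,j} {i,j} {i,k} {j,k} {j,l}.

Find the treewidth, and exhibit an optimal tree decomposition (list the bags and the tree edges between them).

Every bag has size at most 5, so the width is 5 − 1 = 4 and tw(G) ≤ 4. Conversely, {d, e, f, g, j} is a clique of size 5, and the vertices of any clique must share a bag in every tree decomposition; so some bag has ≥ 5 vertices and tw(G) ≥ 4. Combining the bounds, tw(G) = 4.

Treewidth 4.
Bags: B1 = {a, e, i, j, k}  B2 = {a, e, g, i, j}  B3 = {a, d, e, g, j}  B4 = {c, d, e, g, j}  B5 = {d, e, f, g, j}  B6 = {c, e, g, j, l}  B7 = {a, b, e, j, k}  B8 = {c, d, e, h, j}
Tree: B1–B2, B2–B3, B3–B4, B3–B5, B4–B6, B1–B7, B4–B8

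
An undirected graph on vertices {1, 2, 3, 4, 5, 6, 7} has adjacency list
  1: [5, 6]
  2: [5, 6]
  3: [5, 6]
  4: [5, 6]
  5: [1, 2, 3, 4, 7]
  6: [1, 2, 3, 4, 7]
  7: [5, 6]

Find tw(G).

2

A width-2 tree decomposition is:
Bags: B1 = {2, 5, 6}  B2 = {4, 5, 6}  B3 = {5, 6, 7}  B4 = {1, 5, 6}  B5 = {3, 5, 6}
Tree: B1–B2, B2–B3, B3–B4, B4–B5
Every bag has size at most 3, so the width is 3 − 1 = 2 and tw(G) ≤ 2. Since 5–2–6–4–5 is a cycle in G, G is not acyclic. Forests are exactly the graphs of treewidth ≤ 1, so tw(G) ≥ 2. The upper and lower bounds meet at 2, so that is the treewidth.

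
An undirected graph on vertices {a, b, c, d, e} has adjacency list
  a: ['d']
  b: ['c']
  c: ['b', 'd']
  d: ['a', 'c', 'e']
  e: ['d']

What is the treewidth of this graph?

1

A width-1 tree decomposition is:
Bags: B1 = {a, d}  B2 = {d, e}  B3 = {c, d}  B4 = {b, c}
Tree: B1–B2, B2–B3, B3–B4
Every bag has size at most 2, so the width is 2 − 1 = 1 and tw(G) ≤ 1. G has an edge, so its treewidth is at least 1. Combining the bounds, tw(G) = 1.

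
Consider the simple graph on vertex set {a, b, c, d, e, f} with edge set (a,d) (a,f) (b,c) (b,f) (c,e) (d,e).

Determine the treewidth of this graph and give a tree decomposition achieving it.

Treewidth 2.
Bags: B1 = {a, d, f}  B2 = {d, e, f}  B3 = {c, e, f}  B4 = {b, c, f}
Tree: B1–B2, B2–B3, B3–B4

The largest bag has 3 vertices, giving width 2; this decomposition certifies tw(G) ≤ 2. Since f–a–d–e–c–b–f is a cycle in G, G is not acyclic. Forests are exactly the graphs of treewidth ≤ 1, so tw(G) ≥ 2. The upper and lower bounds meet at 2, so that is the treewidth.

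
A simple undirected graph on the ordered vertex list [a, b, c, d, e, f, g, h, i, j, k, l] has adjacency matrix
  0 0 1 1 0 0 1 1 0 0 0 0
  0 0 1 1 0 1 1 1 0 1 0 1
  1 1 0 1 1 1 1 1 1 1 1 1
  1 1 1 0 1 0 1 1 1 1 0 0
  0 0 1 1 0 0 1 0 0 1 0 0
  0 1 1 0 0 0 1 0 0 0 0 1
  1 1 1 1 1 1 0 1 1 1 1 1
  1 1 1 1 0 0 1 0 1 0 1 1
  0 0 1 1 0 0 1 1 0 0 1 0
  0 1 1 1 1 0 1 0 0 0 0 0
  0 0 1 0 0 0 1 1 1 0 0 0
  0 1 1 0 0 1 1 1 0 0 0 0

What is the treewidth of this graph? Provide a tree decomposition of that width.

Each bag holds 5 vertices, so the decomposition has width 4, which upper-bounds the treewidth. Conversely, {c, d, e, g, j} is a clique of size 5, and the vertices of any clique must share a bag in every tree decomposition; so some bag has ≥ 5 vertices and tw(G) ≥ 4. The upper and lower bounds meet at 4, so that is the treewidth.

Treewidth 4.
One optimal decomposition is:
Bags: B1 = {b, c, d, g, h}  B2 = {b, c, g, h, l}  B3 = {c, d, g, h, i}  B4 = {b, c, f, g, l}  B5 = {a, c, d, g, h}  B6 = {b, c, d, g, j}  B7 = {c, d, e, g, j}  B8 = {c, g, h, i, k}
Tree: B1–B2, B1–B3, B2–B4, B1–B5, B1–B6, B6–B7, B3–B8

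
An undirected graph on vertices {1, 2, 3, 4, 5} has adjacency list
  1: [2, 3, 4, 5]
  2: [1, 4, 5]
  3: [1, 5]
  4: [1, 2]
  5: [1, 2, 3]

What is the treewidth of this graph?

A width-2 tree decomposition is:
Bags: B1 = {1, 2, 5}  B2 = {1, 2, 4}  B3 = {1, 3, 5}
Tree: B1–B2, B1–B3
Every bag has size at most 3, so the width is 3 − 1 = 2 and tw(G) ≤ 2. Conversely, {1, 2, 4} is a clique of size 3, and the vertices of any clique must share a bag in every tree decomposition; so some bag has ≥ 3 vertices and tw(G) ≥ 2. The upper and lower bounds meet at 2, so that is the treewidth.

2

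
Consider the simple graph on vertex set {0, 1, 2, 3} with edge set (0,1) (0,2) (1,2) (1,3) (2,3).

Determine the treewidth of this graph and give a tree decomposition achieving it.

Treewidth 2.
Bags: B1 = {0, 1, 2}  B2 = {1, 2, 3}
Tree: B1–B2

Every bag has size at most 3, so the width is 3 − 1 = 2 and tw(G) ≤ 2. For the lower bound, the 3 vertices {0, 1, 2} are pairwise adjacent, and any tree decomposition puts a clique entirely inside one bag — forcing width ≥ 2. Therefore the treewidth is 2.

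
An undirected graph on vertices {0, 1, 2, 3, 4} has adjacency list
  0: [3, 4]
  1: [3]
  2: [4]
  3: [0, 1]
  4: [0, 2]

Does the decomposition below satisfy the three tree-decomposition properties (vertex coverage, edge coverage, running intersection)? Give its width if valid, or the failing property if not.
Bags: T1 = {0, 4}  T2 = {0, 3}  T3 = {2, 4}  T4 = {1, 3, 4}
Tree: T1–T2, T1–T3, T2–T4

A tree decomposition must satisfy three properties: every vertex lies in some bag; for every edge, both endpoints lie together in some bag; and for every vertex, the bags containing it form a connected subtree. Here bags containing vertex 4 are not connected in the tree, so the decomposition is invalid.

No — bags containing vertex 4 are not connected in the tree.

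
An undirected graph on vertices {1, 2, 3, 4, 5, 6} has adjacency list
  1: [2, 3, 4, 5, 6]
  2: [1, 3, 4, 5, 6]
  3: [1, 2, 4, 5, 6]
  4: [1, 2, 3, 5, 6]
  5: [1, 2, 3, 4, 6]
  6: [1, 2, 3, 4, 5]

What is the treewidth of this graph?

A width-5 tree decomposition is:
Bags: B1 = {1, 2, 3, 4, 5, 6}
Tree: (single bag)
With just one bag of size 6, the width is 6 − 1 = 5, so tw(G) ≤ 5. Conversely, {1, 2, 3, 4, 5, 6} is a clique of size 6, and the vertices of any clique must share a bag in every tree decomposition; so some bag has ≥ 6 vertices and tw(G) ≥ 5. The upper and lower bounds meet at 5, so that is the treewidth.

5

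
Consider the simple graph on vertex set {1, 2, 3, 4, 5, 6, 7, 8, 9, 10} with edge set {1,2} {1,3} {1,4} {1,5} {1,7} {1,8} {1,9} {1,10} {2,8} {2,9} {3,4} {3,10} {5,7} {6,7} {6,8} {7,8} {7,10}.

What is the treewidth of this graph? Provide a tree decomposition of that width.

Treewidth 2.
Bags: B1 = {1, 7, 8}  B2 = {1, 7, 10}  B3 = {1, 3, 10}  B4 = {1, 5, 7}  B5 = {6, 7, 8}  B6 = {1, 2, 8}  B7 = {1, 2, 9}  B8 = {1, 3, 4}
Tree: B1–B2, B2–B3, B1–B4, B1–B5, B1–B6, B6–B7, B3–B8

The largest bag has 3 vertices, giving width 2; this decomposition certifies tw(G) ≤ 2. For the lower bound, the 3 vertices {1, 2, 8} are pairwise adjacent, and any tree decomposition puts a clique entirely inside one bag — forcing width ≥ 2. Hence tw(G) = 2 exactly.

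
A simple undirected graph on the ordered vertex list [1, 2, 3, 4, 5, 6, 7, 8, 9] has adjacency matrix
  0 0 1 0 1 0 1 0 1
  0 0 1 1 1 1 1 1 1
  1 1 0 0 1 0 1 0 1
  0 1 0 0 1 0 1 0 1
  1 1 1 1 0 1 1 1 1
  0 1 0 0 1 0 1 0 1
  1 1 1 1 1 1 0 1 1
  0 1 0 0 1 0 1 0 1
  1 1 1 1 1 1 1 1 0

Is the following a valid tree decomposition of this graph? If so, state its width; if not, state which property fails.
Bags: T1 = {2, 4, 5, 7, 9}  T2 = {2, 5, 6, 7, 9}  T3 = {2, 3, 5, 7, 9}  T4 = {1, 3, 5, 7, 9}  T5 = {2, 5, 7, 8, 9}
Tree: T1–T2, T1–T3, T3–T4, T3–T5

Yes; width 4.

Vertex coverage: the bags together contain {1, 2, 3, 4, 5, 6, 7, 8, 9}, the full vertex set. Edge coverage: each edge of G has both endpoints in at least one bag. Running intersection: for every vertex, the bags containing it form a connected subtree. All three properties hold, so this is a valid tree decomposition of width max|bag| − 1 = 4, and hence tw(G) ≤ 4.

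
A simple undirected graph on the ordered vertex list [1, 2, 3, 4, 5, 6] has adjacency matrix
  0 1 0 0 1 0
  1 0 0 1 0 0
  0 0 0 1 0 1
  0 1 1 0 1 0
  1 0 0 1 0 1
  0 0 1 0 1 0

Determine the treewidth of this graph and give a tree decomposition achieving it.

Treewidth 2.
Bags: B1 = {1, 2, 5}  B2 = {2, 4, 5}  B3 = {4, 5, 6}  B4 = {3, 4, 6}
Tree: B1–B2, B2–B3, B3–B4

The largest bag has 3 vertices, giving width 2; this decomposition certifies tw(G) ≤ 2. For the lower bound, G contains the cycle 1–2–4–5–1, so G is not a forest; only forests have treewidth ≤ 1, hence tw(G) ≥ 2. Combining the bounds, tw(G) = 2.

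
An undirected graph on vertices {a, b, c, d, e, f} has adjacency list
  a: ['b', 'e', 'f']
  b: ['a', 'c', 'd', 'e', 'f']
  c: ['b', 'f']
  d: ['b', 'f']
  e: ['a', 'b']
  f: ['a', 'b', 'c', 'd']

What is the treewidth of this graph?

2

A width-2 tree decomposition is:
Bags: B1 = {a, b, f}  B2 = {b, c, f}  B3 = {b, d, f}  B4 = {a, b, e}
Tree: B1–B2, B2–B3, B1–B4
The largest bag has 3 vertices, giving width 2; this decomposition certifies tw(G) ≤ 2. Conversely, {a, b, e} is a clique of size 3, and the vertices of any clique must share a bag in every tree decomposition; so some bag has ≥ 3 vertices and tw(G) ≥ 2. Therefore the treewidth is 2.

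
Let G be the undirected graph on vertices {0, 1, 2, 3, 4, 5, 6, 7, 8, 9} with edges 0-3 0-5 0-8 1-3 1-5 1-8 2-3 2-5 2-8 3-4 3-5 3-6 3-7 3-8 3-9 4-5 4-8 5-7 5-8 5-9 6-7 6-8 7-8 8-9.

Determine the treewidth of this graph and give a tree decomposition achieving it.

Treewidth 3.
One optimal decomposition is:
Bags: B1 = {3, 5, 7, 8}  B2 = {2, 3, 5, 8}  B3 = {3, 5, 8, 9}  B4 = {0, 3, 5, 8}  B5 = {3, 4, 5, 8}  B6 = {1, 3, 5, 8}  B7 = {3, 6, 7, 8}
Tree: B1–B2, B2–B3, B1–B4, B4–B5, B4–B6, B1–B7

The largest bag has 4 vertices, giving width 3; this decomposition certifies tw(G) ≤ 3. Conversely, {0, 3, 5, 8} is a clique of size 4, and the vertices of any clique must share a bag in every tree decomposition; so some bag has ≥ 4 vertices and tw(G) ≥ 3. Therefore the treewidth is 3.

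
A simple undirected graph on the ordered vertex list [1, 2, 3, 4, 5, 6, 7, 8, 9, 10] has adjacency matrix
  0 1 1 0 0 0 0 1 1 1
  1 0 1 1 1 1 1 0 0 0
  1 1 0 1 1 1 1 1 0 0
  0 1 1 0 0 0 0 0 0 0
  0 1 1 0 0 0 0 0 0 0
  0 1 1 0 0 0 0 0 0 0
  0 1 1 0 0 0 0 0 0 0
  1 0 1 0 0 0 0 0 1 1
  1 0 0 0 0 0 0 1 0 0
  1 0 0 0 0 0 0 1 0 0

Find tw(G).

2

A width-2 tree decomposition is:
Bags: B1 = {2, 3, 6}  B2 = {2, 3, 4}  B3 = {2, 3, 7}  B4 = {1, 2, 3}  B5 = {1, 3, 8}  B6 = {1, 8, 10}  B7 = {2, 3, 5}  B8 = {1, 8, 9}
Tree: B1–B2, B1–B3, B1–B4, B4–B5, B5–B6, B3–B7, B5–B8
The largest bag has 3 vertices, giving width 2; this decomposition certifies tw(G) ≤ 2. Conversely, {1, 8, 9} is a clique of size 3, and the vertices of any clique must share a bag in every tree decomposition; so some bag has ≥ 3 vertices and tw(G) ≥ 2. The upper and lower bounds meet at 2, so that is the treewidth.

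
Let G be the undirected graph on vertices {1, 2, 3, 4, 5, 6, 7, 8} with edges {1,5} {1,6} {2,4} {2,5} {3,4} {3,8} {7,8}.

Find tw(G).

1

A width-1 tree decomposition is:
Bags: B1 = {7, 8}  B2 = {3, 8}  B3 = {3, 4}  B4 = {2, 4}  B5 = {2, 5}  B6 = {1, 5}  B7 = {1, 6}
Tree: B1–B2, B2–B3, B3–B4, B4–B5, B5–B6, B6–B7
Each bag holds 2 vertices, so the decomposition has width 1, which upper-bounds the treewidth. G has an edge, so its treewidth is at least 1. Combining the bounds, tw(G) = 1.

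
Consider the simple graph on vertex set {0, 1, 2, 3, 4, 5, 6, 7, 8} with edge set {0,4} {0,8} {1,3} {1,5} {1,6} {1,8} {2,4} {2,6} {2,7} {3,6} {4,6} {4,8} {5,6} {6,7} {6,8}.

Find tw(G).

A width-2 tree decomposition is:
Bags: B1 = {4, 6, 8}  B2 = {1, 6, 8}  B3 = {2, 4, 6}  B4 = {0, 4, 8}  B5 = {1, 5, 6}  B6 = {2, 6, 7}  B7 = {1, 3, 6}
Tree: B1–B2, B1–B3, B1–B4, B2–B5, B3–B6, B2–B7
The largest bag has 3 vertices, giving width 2; this decomposition certifies tw(G) ≤ 2. Conversely, {0, 4, 8} is a clique of size 3, and the vertices of any clique must share a bag in every tree decomposition; so some bag has ≥ 3 vertices and tw(G) ≥ 2. Therefore the treewidth is 2.

2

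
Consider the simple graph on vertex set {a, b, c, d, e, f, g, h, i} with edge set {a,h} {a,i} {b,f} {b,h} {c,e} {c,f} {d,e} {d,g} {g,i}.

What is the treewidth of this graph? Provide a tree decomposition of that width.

Treewidth 2.
Bags: B1 = {d, e, g}  B2 = {c, e, g}  B3 = {c, f, g}  B4 = {b, f, g}  B5 = {b, g, h}  B6 = {a, g, h}  B7 = {a, g, i}
Tree: B1–B2, B2–B3, B3–B4, B4–B5, B5–B6, B6–B7

The largest bag has 3 vertices, giving width 2; this decomposition certifies tw(G) ≤ 2. For the lower bound, G contains the cycle g–d–e–c–f–b–h–a–i–g, so G is not a forest; only forests have treewidth ≤ 1, hence tw(G) ≥ 2. Therefore the treewidth is 2.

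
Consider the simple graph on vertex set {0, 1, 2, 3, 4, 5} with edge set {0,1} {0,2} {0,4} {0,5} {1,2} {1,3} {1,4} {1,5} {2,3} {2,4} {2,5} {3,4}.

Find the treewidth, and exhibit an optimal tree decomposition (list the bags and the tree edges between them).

Every bag has size at most 4, so the width is 4 − 1 = 3 and tw(G) ≤ 3. On the other hand G contains the 4-clique {0, 1, 2, 4}. A clique must lie in a single bag of any decomposition, so no decomposition can have width below 3. The upper and lower bounds meet at 3, so that is the treewidth.

Treewidth 3.
One such decomposition:
Bags: B1 = {0, 1, 2, 5}  B2 = {0, 1, 2, 4}  B3 = {1, 2, 3, 4}
Tree: B1–B2, B2–B3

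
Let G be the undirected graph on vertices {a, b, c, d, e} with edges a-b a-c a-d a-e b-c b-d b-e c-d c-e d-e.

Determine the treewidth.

A width-4 tree decomposition is:
Bags: B1 = {a, b, c, d, e}
Tree: (single bag)
With just one bag of size 5, the width is 5 − 1 = 4, so tw(G) ≤ 4. On the other hand G contains the 5-clique {a, b, c, d, e}. A clique must lie in a single bag of any decomposition, so no decomposition can have width below 4. Combining the bounds, tw(G) = 4.

4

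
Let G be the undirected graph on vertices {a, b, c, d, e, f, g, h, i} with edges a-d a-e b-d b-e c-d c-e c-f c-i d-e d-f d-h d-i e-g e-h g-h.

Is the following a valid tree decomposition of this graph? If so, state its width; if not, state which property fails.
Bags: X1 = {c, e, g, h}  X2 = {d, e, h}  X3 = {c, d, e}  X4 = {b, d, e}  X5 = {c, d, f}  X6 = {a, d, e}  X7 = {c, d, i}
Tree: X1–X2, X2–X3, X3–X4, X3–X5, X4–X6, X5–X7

No — bags containing vertex c are not connected in the tree.

A tree decomposition must satisfy three properties: every vertex lies in some bag; for every edge, both endpoints lie together in some bag; and for every vertex, the bags containing it form a connected subtree. Here bags containing vertex c are not connected in the tree, so the decomposition is invalid.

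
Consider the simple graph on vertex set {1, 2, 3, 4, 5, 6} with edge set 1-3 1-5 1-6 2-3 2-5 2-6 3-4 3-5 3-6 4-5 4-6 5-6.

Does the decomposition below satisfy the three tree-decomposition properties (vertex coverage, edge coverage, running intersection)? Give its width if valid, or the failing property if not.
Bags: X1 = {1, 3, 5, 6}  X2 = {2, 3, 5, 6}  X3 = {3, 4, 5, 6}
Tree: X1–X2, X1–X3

Yes; width 3.

Checking the three conditions: (i) the bags cover all of {1, 2, 3, 4, 5, 6}; (ii) for each edge, some bag contains both endpoints; (iii) the bags containing any fixed vertex form a subtree. All hold, so the decomposition is valid with width 4 − 1 = 3.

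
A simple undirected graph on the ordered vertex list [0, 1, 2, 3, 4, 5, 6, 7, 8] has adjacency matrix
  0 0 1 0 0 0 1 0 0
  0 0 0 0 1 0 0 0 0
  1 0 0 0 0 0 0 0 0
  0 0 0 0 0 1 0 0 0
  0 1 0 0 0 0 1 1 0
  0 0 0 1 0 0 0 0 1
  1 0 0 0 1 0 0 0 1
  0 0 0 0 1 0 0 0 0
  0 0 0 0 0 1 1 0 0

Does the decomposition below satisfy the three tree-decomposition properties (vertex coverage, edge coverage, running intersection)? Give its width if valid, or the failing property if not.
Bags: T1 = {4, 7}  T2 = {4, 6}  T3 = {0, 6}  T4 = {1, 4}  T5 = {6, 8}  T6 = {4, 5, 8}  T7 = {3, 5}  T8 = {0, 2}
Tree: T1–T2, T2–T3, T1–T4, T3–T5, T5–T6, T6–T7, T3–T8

No — bags containing vertex 4 are not connected in the tree.

A tree decomposition must satisfy three properties: every vertex lies in some bag; for every edge, both endpoints lie together in some bag; and for every vertex, the bags containing it form a connected subtree. Here bags containing vertex 4 are not connected in the tree, so the decomposition is invalid.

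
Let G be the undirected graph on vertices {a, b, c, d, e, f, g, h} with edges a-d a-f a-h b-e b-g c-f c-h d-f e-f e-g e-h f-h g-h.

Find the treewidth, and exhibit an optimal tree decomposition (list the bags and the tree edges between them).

Treewidth 2.
Bags: B1 = {e, g, h}  B2 = {e, f, h}  B3 = {c, f, h}  B4 = {b, e, g}  B5 = {a, f, h}  B6 = {a, d, f}
Tree: B1–B2, B2–B3, B1–B4, B2–B5, B5–B6

The largest bag has 3 vertices, giving width 2; this decomposition certifies tw(G) ≤ 2. Conversely, {e, g, h} is a clique of size 3, and the vertices of any clique must share a bag in every tree decomposition; so some bag has ≥ 3 vertices and tw(G) ≥ 2. The upper and lower bounds meet at 2, so that is the treewidth.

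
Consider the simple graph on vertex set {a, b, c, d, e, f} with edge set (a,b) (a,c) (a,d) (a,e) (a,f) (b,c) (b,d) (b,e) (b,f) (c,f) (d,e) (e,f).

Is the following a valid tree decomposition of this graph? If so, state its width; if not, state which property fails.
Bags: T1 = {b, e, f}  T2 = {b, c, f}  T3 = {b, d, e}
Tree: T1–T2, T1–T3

No — vertex a appears in no bag.

A tree decomposition must satisfy three properties: every vertex lies in some bag; for every edge, both endpoints lie together in some bag; and for every vertex, the bags containing it form a connected subtree. Here vertex a appears in no bag, so the decomposition is invalid.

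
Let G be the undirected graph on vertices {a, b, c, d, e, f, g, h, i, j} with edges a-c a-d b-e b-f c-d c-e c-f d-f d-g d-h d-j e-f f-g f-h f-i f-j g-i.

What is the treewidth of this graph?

2

A width-2 tree decomposition is:
Bags: B1 = {c, d, f}  B2 = {c, e, f}  B3 = {a, c, d}  B4 = {d, f, j}  B5 = {d, f, g}  B6 = {b, e, f}  B7 = {d, f, h}  B8 = {f, g, i}
Tree: B1–B2, B1–B3, B1–B4, B4–B5, B2–B6, B5–B7, B5–B8
Each bag holds 3 vertices, so the decomposition has width 2, which upper-bounds the treewidth. On the other hand G contains the 3-clique {a, c, d}. A clique must lie in a single bag of any decomposition, so no decomposition can have width below 2. Therefore the treewidth is 2.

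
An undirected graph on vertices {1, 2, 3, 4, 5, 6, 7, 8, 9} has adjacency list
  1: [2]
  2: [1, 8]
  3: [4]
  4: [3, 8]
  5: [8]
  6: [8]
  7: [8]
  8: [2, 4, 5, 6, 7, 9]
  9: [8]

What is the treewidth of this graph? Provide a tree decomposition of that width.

Each bag holds 2 vertices, so the decomposition has width 1, which upper-bounds the treewidth. Since G has at least one edge (e.g. 2–8), it is not an edgeless graph, so tw(G) ≥ 1. The upper and lower bounds meet at 1, so that is the treewidth.

Treewidth 1.
Bags: B1 = {2, 8}  B2 = {4, 8}  B3 = {5, 8}  B4 = {8, 9}  B5 = {7, 8}  B6 = {3, 4}  B7 = {6, 8}  B8 = {1, 2}
Tree: B1–B2, B1–B3, B1–B4, B2–B5, B2–B6, B3–B7, B1–B8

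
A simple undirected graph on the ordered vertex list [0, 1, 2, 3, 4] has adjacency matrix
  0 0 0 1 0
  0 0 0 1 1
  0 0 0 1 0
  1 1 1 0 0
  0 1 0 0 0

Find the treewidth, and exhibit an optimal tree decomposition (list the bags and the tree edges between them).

Every bag has size at most 2, so the width is 2 − 1 = 1 and tw(G) ≤ 1. Since G has at least one edge (e.g. 3–1), it is not an edgeless graph, so tw(G) ≥ 1. Hence tw(G) = 1 exactly.

Treewidth 1.
One such decomposition:
Bags: B1 = {1, 3}  B2 = {1, 4}  B3 = {2, 3}  B4 = {0, 3}
Tree: B1–B2, B1–B3, B1–B4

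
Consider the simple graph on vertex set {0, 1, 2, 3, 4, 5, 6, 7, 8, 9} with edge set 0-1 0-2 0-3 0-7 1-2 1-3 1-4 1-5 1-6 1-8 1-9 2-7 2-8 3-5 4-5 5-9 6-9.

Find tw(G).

A width-2 tree decomposition is:
Bags: B1 = {0, 1, 3}  B2 = {0, 1, 2}  B3 = {1, 3, 5}  B4 = {1, 5, 9}  B5 = {1, 2, 8}  B6 = {0, 2, 7}  B7 = {1, 4, 5}  B8 = {1, 6, 9}
Tree: B1–B2, B1–B3, B3–B4, B2–B5, B2–B6, B3–B7, B4–B8
Each bag holds 3 vertices, so the decomposition has width 2, which upper-bounds the treewidth. Conversely, {0, 1, 2} is a clique of size 3, and the vertices of any clique must share a bag in every tree decomposition; so some bag has ≥ 3 vertices and tw(G) ≥ 2. Hence tw(G) = 2 exactly.

2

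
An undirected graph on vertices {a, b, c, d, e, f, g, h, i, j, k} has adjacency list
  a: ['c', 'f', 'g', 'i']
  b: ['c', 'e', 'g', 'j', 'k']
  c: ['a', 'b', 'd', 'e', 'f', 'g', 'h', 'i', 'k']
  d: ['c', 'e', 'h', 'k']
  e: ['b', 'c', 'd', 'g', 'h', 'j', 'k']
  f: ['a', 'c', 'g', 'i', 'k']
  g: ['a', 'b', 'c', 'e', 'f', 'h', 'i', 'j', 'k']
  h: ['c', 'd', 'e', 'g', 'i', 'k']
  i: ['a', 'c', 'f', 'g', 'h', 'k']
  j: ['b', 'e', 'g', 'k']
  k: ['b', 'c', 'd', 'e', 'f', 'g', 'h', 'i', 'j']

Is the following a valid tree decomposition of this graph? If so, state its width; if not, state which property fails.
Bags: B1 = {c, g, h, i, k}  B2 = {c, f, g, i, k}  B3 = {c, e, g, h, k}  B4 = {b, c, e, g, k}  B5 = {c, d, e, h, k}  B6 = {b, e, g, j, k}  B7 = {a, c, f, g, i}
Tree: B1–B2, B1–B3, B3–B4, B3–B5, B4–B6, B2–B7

Yes; width 4.

Checking the three conditions: (i) the bags cover all of {a, b, c, d, e, f, g, h, i, j, k}; (ii) for each edge, some bag contains both endpoints; (iii) the bags containing any fixed vertex form a subtree. All hold, so the decomposition is valid with width 5 − 1 = 4.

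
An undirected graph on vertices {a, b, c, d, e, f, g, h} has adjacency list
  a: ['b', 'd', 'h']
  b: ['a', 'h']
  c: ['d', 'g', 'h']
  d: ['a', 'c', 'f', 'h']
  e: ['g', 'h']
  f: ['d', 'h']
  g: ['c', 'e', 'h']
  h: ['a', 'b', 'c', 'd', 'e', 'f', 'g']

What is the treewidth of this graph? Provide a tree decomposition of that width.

Each bag holds 3 vertices, so the decomposition has width 2, which upper-bounds the treewidth. Conversely, {a, d, h} is a clique of size 3, and the vertices of any clique must share a bag in every tree decomposition; so some bag has ≥ 3 vertices and tw(G) ≥ 2. Combining the bounds, tw(G) = 2.

Treewidth 2.
One such decomposition:
Bags: B1 = {c, g, h}  B2 = {c, d, h}  B3 = {a, d, h}  B4 = {a, b, h}  B5 = {d, f, h}  B6 = {e, g, h}
Tree: B1–B2, B2–B3, B3–B4, B3–B5, B1–B6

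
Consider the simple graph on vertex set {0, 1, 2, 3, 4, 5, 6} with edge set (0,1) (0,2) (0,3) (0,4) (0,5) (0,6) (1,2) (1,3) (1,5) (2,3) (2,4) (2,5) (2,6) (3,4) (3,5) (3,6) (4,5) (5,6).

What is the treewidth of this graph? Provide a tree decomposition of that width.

Treewidth 4.
One such decomposition:
Bags: B1 = {0, 2, 3, 4, 5}  B2 = {0, 2, 3, 5, 6}  B3 = {0, 1, 2, 3, 5}
Tree: B1–B2, B2–B3

Every bag has size at most 5, so the width is 5 − 1 = 4 and tw(G) ≤ 4. For the lower bound, the 5 vertices {0, 1, 2, 3, 5} are pairwise adjacent, and any tree decomposition puts a clique entirely inside one bag — forcing width ≥ 4. The upper and lower bounds meet at 4, so that is the treewidth.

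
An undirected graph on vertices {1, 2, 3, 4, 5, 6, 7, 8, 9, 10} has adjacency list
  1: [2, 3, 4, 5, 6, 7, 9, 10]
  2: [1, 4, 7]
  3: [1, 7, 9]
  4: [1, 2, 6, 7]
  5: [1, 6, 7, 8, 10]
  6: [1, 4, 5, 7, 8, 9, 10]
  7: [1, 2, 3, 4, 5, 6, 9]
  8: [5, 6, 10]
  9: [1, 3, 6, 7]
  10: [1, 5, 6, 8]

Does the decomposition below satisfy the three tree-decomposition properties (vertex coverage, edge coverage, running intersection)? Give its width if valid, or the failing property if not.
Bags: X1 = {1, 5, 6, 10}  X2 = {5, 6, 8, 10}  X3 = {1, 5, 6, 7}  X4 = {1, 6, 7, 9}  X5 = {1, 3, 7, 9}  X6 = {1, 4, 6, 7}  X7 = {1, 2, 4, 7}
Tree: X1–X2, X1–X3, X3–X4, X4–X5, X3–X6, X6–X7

Yes; width 3.

Checking the three conditions: (i) the bags cover all of {1, 2, 3, 4, 5, 6, 7, 8, 9, 10}; (ii) for each edge, some bag contains both endpoints; (iii) the bags containing any fixed vertex form a subtree. All hold, so the decomposition is valid with width 4 − 1 = 3.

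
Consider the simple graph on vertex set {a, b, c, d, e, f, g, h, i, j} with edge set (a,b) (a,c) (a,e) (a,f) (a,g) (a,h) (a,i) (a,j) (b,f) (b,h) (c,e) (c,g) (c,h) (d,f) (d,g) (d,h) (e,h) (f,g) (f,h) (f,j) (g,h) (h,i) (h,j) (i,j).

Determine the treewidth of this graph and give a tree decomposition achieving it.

The largest bag has 4 vertices, giving width 3; this decomposition certifies tw(G) ≤ 3. Conversely, {d, f, g, h} is a clique of size 4, and the vertices of any clique must share a bag in every tree decomposition; so some bag has ≥ 4 vertices and tw(G) ≥ 3. The upper and lower bounds meet at 3, so that is the treewidth.

Treewidth 3.
Bags: B1 = {a, f, h, j}  B2 = {a, f, g, h}  B3 = {a, h, i, j}  B4 = {a, b, f, h}  B5 = {a, c, g, h}  B6 = {d, f, g, h}  B7 = {a, c, e, h}
Tree: B1–B2, B1–B3, B2–B4, B2–B5, B2–B6, B5–B7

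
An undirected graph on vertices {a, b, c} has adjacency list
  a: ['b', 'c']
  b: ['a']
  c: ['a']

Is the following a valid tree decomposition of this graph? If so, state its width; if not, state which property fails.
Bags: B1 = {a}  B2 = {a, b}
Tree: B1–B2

No — vertex c appears in no bag.

A tree decomposition must satisfy three properties: every vertex lies in some bag; for every edge, both endpoints lie together in some bag; and for every vertex, the bags containing it form a connected subtree. Here vertex c appears in no bag, so the decomposition is invalid.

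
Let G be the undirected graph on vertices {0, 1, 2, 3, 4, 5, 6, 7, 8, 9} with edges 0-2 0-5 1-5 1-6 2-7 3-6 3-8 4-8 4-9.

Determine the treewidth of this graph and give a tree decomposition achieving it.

Treewidth 1.
Bags: B1 = {2, 7}  B2 = {0, 2}  B3 = {0, 5}  B4 = {1, 5}  B5 = {1, 6}  B6 = {3, 6}  B7 = {3, 8}  B8 = {4, 8}  B9 = {4, 9}
Tree: B1–B2, B2–B3, B3–B4, B4–B5, B5–B6, B6–B7, B7–B8, B8–B9

Every bag has size at most 2, so the width is 2 − 1 = 1 and tw(G) ≤ 1. G has an edge, so its treewidth is at least 1. Therefore the treewidth is 1.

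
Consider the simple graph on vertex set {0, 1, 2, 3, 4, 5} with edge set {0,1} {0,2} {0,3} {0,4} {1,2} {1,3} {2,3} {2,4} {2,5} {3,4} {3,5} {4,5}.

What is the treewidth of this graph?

A width-3 tree decomposition is:
Bags: B1 = {0, 2, 3, 4}  B2 = {0, 1, 2, 3}  B3 = {2, 3, 4, 5}
Tree: B1–B2, B1–B3
Each bag holds 4 vertices, so the decomposition has width 3, which upper-bounds the treewidth. For the lower bound, the 4 vertices {0, 1, 2, 3} are pairwise adjacent, and any tree decomposition puts a clique entirely inside one bag — forcing width ≥ 3. Therefore the treewidth is 3.

3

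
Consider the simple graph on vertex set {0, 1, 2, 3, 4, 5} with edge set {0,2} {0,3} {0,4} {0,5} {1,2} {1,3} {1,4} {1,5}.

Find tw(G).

A width-2 tree decomposition is:
Bags: B1 = {0, 1, 4}  B2 = {0, 1, 3}  B3 = {0, 1, 2}  B4 = {0, 1, 5}
Tree: B1–B2, B2–B3, B3–B4
Each bag holds 3 vertices, so the decomposition has width 2, which upper-bounds the treewidth. For the lower bound, G contains the cycle 4–1–3–0–4, so G is not a forest; only forests have treewidth ≤ 1, hence tw(G) ≥ 2. Therefore the treewidth is 2.

2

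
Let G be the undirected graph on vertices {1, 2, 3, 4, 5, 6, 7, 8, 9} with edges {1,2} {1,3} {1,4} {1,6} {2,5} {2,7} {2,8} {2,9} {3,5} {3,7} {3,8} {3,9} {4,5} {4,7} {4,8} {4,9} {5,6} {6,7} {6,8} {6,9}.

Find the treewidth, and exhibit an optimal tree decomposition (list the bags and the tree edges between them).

Treewidth 4.
One such decomposition:
Bags: B1 = {2, 3, 4, 6, 9}  B2 = {2, 3, 4, 6, 7}  B3 = {1, 2, 3, 4, 6}  B4 = {2, 3, 4, 5, 6}  B5 = {2, 3, 4, 6, 8}
Tree: B1–B2, B2–B3, B3–B4, B4–B5

Each bag holds 5 vertices, so the decomposition has width 4, which upper-bounds the treewidth. For the lower bound: the 5 vertex sets {6,9}, {4,7}, {1,2}, {3}, {5} are disjoint, each induces a connected subgraph, and every pair is joined by at least one edge of G. Contracting each set to a single vertex therefore yields K_{5} as a minor, and since treewidth is minor-monotone, tw(G) ≥ tw(K_{5}) = 4. Therefore the treewidth is 4.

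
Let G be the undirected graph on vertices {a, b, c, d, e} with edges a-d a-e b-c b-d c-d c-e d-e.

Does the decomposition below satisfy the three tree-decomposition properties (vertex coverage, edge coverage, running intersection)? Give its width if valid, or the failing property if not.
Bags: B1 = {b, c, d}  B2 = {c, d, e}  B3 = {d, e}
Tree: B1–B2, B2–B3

No — vertex a appears in no bag.

A tree decomposition must satisfy three properties: every vertex lies in some bag; for every edge, both endpoints lie together in some bag; and for every vertex, the bags containing it form a connected subtree. Here vertex a appears in no bag, so the decomposition is invalid.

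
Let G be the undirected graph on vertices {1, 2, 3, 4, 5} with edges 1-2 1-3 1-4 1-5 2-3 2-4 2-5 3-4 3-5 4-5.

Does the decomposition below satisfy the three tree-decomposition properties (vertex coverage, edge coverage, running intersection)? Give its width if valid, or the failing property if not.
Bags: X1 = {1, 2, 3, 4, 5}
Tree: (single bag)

Checking the three conditions: (i) the bags cover all of {1, 2, 3, 4, 5}; (ii) for each edge, some bag contains both endpoints; (iii) the bags containing any fixed vertex form a subtree. All hold, so the decomposition is valid with width 5 − 1 = 4.

Yes; width 4.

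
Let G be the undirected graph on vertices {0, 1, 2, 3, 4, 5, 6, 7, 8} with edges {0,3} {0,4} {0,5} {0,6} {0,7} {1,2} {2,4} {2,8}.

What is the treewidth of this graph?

A width-1 tree decomposition is:
Bags: B1 = {0, 5}  B2 = {0, 4}  B3 = {0, 7}  B4 = {2, 4}  B5 = {1, 2}  B6 = {2, 8}  B7 = {0, 3}  B8 = {0, 6}
Tree: B1–B2, B2–B3, B2–B4, B4–B5, B5–B6, B3–B7, B3–B8
The largest bag has 2 vertices, giving width 1; this decomposition certifies tw(G) ≤ 1. G has an edge, so its treewidth is at least 1. Therefore the treewidth is 1.

1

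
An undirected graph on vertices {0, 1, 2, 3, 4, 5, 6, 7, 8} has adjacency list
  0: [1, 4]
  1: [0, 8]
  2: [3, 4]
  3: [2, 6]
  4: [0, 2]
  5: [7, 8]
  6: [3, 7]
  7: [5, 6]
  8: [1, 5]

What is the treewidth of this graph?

2

A width-2 tree decomposition is:
Bags: B1 = {0, 1, 8}  B2 = {0, 5, 8}  B3 = {0, 5, 7}  B4 = {0, 6, 7}  B5 = {0, 3, 6}  B6 = {0, 2, 3}  B7 = {0, 2, 4}
Tree: B1–B2, B2–B3, B3–B4, B4–B5, B5–B6, B6–B7
The largest bag has 3 vertices, giving width 2; this decomposition certifies tw(G) ≤ 2. Since 0–1–8–5–7–6–3–2–4–0 is a cycle in G, G is not acyclic. Forests are exactly the graphs of treewidth ≤ 1, so tw(G) ≥ 2. Combining the bounds, tw(G) = 2.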